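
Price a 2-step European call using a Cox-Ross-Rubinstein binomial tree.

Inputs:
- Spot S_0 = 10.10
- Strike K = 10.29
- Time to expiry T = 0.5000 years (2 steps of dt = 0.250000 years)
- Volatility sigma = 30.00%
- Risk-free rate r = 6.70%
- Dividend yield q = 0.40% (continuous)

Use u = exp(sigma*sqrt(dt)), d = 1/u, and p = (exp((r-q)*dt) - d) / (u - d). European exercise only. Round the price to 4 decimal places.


Answer: Price = V(0,0) = 0.8585

Derivation:
dt = T/N = 0.250000
u = exp(sigma*sqrt(dt)) = 1.161834; d = 1/u = 0.860708
p = (exp((r-q)*dt) - d) / (u - d) = 0.515288
Discount per step: exp(-r*dt) = 0.983390
Stock lattice S(k, i) with i counting down-moves:
  k=0: S(0,0) = 10.1000
  k=1: S(1,0) = 11.7345; S(1,1) = 8.6932
  k=2: S(2,0) = 13.6336; S(2,1) = 10.1000; S(2,2) = 7.4823
Terminal payoffs V(N, i) = max(S_T - K, 0):
  V(2,0) = 3.343574; V(2,1) = 0.000000; V(2,2) = 0.000000
Backward induction: V(k, i) = exp(-r*dt) * [p * V(k+1, i) + (1-p) * V(k+1, i+1)].
  V(1,0) = exp(-r*dt) * [p*3.343574 + (1-p)*0.000000] = 1.694285
  V(1,1) = exp(-r*dt) * [p*0.000000 + (1-p)*0.000000] = 0.000000
  V(0,0) = exp(-r*dt) * [p*1.694285 + (1-p)*0.000000] = 0.858543


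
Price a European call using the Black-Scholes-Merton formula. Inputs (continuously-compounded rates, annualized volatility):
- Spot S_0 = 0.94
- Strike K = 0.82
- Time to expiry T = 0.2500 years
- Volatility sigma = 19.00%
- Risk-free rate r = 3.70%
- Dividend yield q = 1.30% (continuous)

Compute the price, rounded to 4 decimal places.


Answer: Price = 0.1269

Derivation:
d1 = (ln(S/K) + (r - q + 0.5*sigma^2) * T) / (sigma * sqrt(T)) = 1.54829511
d2 = d1 - sigma * sqrt(T) = 1.45329511
exp(-rT) = 0.99079265; exp(-qT) = 0.99675528
C = S_0 * exp(-qT) * N(d1) - K * exp(-rT) * N(d2)
N(d1) = 0.93922437; N(d2) = 0.92692908
C = 0.9400 * 0.99675528 * 0.93922437 - 0.8200 * 0.99079265 * 0.92692908 = 0.1269


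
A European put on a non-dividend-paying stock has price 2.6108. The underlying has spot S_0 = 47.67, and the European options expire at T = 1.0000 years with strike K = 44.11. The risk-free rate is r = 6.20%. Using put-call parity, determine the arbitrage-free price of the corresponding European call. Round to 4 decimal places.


Put-call parity: C - P = S_0 * exp(-qT) - K * exp(-rT).
S_0 * exp(-qT) = 47.6700 * 1.00000000 = 47.67000000
K * exp(-rT) = 44.1100 * 0.93988289 = 41.45823414
C = P + S*exp(-qT) - K*exp(-rT)
C = 2.6108 + 47.67000000 - 41.45823414 = 8.8226

Answer: Call price = 8.8226


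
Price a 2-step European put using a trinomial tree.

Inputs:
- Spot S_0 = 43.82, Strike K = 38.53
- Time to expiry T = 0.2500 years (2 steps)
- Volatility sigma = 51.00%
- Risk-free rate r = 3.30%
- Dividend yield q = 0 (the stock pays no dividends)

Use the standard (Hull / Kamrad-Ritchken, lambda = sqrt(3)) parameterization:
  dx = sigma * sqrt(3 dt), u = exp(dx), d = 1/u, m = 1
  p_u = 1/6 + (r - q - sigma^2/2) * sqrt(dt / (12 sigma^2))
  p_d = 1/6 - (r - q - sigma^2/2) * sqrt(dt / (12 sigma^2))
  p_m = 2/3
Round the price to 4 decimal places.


dt = T/N = 0.125000; dx = sigma*sqrt(3*dt) = 0.312310
u = exp(dx) = 1.366578; d = 1/u = 0.731755
p_u = 0.147245, p_m = 0.666667, p_d = 0.186088
Discount per step: exp(-r*dt) = 0.995883
Stock lattice S(k, j) with j the centered position index:
  k=0: S(0,+0) = 43.8200
  k=1: S(1,-1) = 32.0655; S(1,+0) = 43.8200; S(1,+1) = 59.8835
  k=2: S(2,-2) = 23.4641; S(2,-1) = 32.0655; S(2,+0) = 43.8200; S(2,+1) = 59.8835; S(2,+2) = 81.8354
Terminal payoffs V(N, j) = max(K - S_T, 0):
  V(2,-2) = 15.065927; V(2,-1) = 6.464509; V(2,+0) = 0.000000; V(2,+1) = 0.000000; V(2,+2) = 0.000000
Backward induction: V(k, j) = exp(-r*dt) * [p_u * V(k+1, j+1) + p_m * V(k+1, j) + p_d * V(k+1, j-1)]
  V(1,-1) = exp(-r*dt) * [p_u*0.000000 + p_m*6.464509 + p_d*15.065927] = 7.083987
  V(1,+0) = exp(-r*dt) * [p_u*0.000000 + p_m*0.000000 + p_d*6.464509] = 1.198019
  V(1,+1) = exp(-r*dt) * [p_u*0.000000 + p_m*0.000000 + p_d*0.000000] = 0.000000
  V(0,+0) = exp(-r*dt) * [p_u*0.000000 + p_m*1.198019 + p_d*7.083987] = 2.108213

Answer: Price = V(0,0) = 2.1082


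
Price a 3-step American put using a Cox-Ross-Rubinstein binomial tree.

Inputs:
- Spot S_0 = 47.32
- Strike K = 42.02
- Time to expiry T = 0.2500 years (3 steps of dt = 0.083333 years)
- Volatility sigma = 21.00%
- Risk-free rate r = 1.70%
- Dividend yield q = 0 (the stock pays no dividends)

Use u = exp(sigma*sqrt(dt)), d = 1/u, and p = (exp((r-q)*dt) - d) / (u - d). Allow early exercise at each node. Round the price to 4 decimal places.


Answer: Price = V(0,0) = 0.3264

Derivation:
dt = T/N = 0.083333
u = exp(sigma*sqrt(dt)) = 1.062497; d = 1/u = 0.941179
p = (exp((r-q)*dt) - d) / (u - d) = 0.496535
Discount per step: exp(-r*dt) = 0.998584
Stock lattice S(k, i) with i counting down-moves:
  k=0: S(0,0) = 47.3200
  k=1: S(1,0) = 50.2774; S(1,1) = 44.5366
  k=2: S(2,0) = 53.4195; S(2,1) = 47.3200; S(2,2) = 41.9169
  k=3: S(3,0) = 56.7581; S(3,1) = 50.2774; S(3,2) = 44.5366; S(3,3) = 39.4513
Terminal payoffs V(N, i) = max(K - S_T, 0):
  V(3,0) = 0.000000; V(3,1) = 0.000000; V(3,2) = 0.000000; V(3,3) = 2.568672
Backward induction: V(k, i) = exp(-r*dt) * [p * V(k+1, i) + (1-p) * V(k+1, i+1)]; then take max(V_cont, immediate exercise) for American.
  V(2,0) = exp(-r*dt) * [p*0.000000 + (1-p)*0.000000] = 0.000000; exercise = 0.000000; V(2,0) = max -> 0.000000
  V(2,1) = exp(-r*dt) * [p*0.000000 + (1-p)*0.000000] = 0.000000; exercise = 0.000000; V(2,1) = max -> 0.000000
  V(2,2) = exp(-r*dt) * [p*0.000000 + (1-p)*2.568672] = 1.291406; exercise = 0.103083; V(2,2) = max -> 1.291406
  V(1,0) = exp(-r*dt) * [p*0.000000 + (1-p)*0.000000] = 0.000000; exercise = 0.000000; V(1,0) = max -> 0.000000
  V(1,1) = exp(-r*dt) * [p*0.000000 + (1-p)*1.291406] = 0.649258; exercise = 0.000000; V(1,1) = max -> 0.649258
  V(0,0) = exp(-r*dt) * [p*0.000000 + (1-p)*0.649258] = 0.326416; exercise = 0.000000; V(0,0) = max -> 0.326416


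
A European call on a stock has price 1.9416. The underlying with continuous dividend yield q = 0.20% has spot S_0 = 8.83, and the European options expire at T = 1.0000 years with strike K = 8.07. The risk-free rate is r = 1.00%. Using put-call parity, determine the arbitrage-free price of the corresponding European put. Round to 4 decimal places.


Put-call parity: C - P = S_0 * exp(-qT) - K * exp(-rT).
S_0 * exp(-qT) = 8.8300 * 0.99800200 = 8.81235765
K * exp(-rT) = 8.0700 * 0.99004983 = 7.98970216
P = C - S*exp(-qT) + K*exp(-rT)
P = 1.9416 - 8.81235765 + 7.98970216 = 1.1189

Answer: Put price = 1.1189


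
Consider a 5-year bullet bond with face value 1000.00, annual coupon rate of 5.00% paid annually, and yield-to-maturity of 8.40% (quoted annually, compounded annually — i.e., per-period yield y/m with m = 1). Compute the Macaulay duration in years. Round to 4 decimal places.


Answer: Macaulay duration = 4.5069 years

Derivation:
Coupon per period c = face * coupon_rate / m = 50.000000
Periods per year m = 1; per-period yield y/m = 0.084000
Number of cashflows N = 5
Cashflows (t years, CF_t, discount factor 1/(1+y/m)^(m*t), PV):
  t = 1.0000: CF_t = 50.000000, DF = 0.922509, PV = 46.125461
  t = 2.0000: CF_t = 50.000000, DF = 0.851023, PV = 42.551164
  t = 3.0000: CF_t = 50.000000, DF = 0.785077, PV = 39.253841
  t = 4.0000: CF_t = 50.000000, DF = 0.724241, PV = 36.212030
  t = 5.0000: CF_t = 1050.000000, DF = 0.668119, PV = 701.524573
Price P = sum_t PV_t = 865.667069
Macaulay numerator sum_t t * PV_t:
  t * PV_t at t = 1.0000: 46.125461
  t * PV_t at t = 2.0000: 85.102327
  t * PV_t at t = 3.0000: 117.761523
  t * PV_t at t = 4.0000: 144.848121
  t * PV_t at t = 5.0000: 3507.622865
Macaulay duration D = (sum_t t * PV_t) / P = 3901.460297 / 865.667069 = 4.506883


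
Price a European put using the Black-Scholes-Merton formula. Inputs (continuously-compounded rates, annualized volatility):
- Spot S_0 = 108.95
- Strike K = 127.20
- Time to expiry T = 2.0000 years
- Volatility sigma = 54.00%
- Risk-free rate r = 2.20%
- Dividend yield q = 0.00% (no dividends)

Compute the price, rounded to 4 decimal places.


Answer: Price = 41.0339

Derivation:
d1 = (ln(S/K) + (r - q + 0.5*sigma^2) * T) / (sigma * sqrt(T)) = 0.23665608
d2 = d1 - sigma * sqrt(T) = -0.52701924
exp(-rT) = 0.95695396; exp(-qT) = 1.00000000
P = K * exp(-rT) * N(-d2) - S_0 * exp(-qT) * N(-d1)
N(-d1) = 0.40646180; N(-d2) = 0.70090989
P = 127.2000 * 0.95695396 * 0.70090989 - 108.9500 * 1.00000000 * 0.40646180 = 41.0339


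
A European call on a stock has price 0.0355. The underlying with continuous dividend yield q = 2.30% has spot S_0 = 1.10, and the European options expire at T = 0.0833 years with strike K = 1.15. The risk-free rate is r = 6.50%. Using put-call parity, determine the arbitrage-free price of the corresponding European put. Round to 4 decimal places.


Answer: Put price = 0.0814

Derivation:
Put-call parity: C - P = S_0 * exp(-qT) - K * exp(-rT).
S_0 * exp(-qT) = 1.1000 * 0.99808593 = 1.09789453
K * exp(-rT) = 1.1500 * 0.99460013 = 1.14379015
P = C - S*exp(-qT) + K*exp(-rT)
P = 0.0355 - 1.09789453 + 1.14379015 = 0.0814


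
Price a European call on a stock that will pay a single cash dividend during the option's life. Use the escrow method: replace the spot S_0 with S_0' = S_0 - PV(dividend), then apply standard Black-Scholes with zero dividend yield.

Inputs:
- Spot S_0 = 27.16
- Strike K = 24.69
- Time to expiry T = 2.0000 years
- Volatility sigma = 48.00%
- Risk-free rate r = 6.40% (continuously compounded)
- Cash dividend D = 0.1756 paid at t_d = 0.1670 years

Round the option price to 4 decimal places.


PV(D) = D * exp(-r * t_d) = 0.1756 * 0.98936891 = 0.17373318
S_0' = S_0 - PV(D) = 27.1600 - 0.17373318 = 26.98626682
d1 = (ln(S_0'/K) + (r + sigma^2/2)*T) / (sigma*sqrt(T)) = 0.65897903
d2 = d1 - sigma*sqrt(T) = -0.01984348
exp(-rT) = 0.87985338
N(d1) = 0.74504538; N(d2) = 0.49208412
C = S_0' * N(d1) - K * exp(-rT) * N(d2) = 26.98626682 * 0.74504538 - 24.6900 * 0.87985338 * 0.49208412 = 9.4162

Answer: Price = 9.4162


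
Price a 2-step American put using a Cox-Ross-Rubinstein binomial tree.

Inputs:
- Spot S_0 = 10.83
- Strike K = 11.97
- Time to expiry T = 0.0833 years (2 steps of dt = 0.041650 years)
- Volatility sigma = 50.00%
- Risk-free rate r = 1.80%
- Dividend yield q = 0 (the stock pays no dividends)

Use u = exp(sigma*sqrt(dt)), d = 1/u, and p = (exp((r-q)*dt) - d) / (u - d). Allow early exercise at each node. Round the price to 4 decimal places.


Answer: Price = V(0,0) = 1.4263

Derivation:
dt = T/N = 0.041650
u = exp(sigma*sqrt(dt)) = 1.107430; d = 1/u = 0.902992
p = (exp((r-q)*dt) - d) / (u - d) = 0.478180
Discount per step: exp(-r*dt) = 0.999251
Stock lattice S(k, i) with i counting down-moves:
  k=0: S(0,0) = 10.8300
  k=1: S(1,0) = 11.9935; S(1,1) = 9.7794
  k=2: S(2,0) = 13.2819; S(2,1) = 10.8300; S(2,2) = 8.8307
Terminal payoffs V(N, i) = max(K - S_T, 0):
  V(2,0) = 0.000000; V(2,1) = 1.140000; V(2,2) = 3.139278
Backward induction: V(k, i) = exp(-r*dt) * [p * V(k+1, i) + (1-p) * V(k+1, i+1)]; then take max(V_cont, immediate exercise) for American.
  V(1,0) = exp(-r*dt) * [p*0.000000 + (1-p)*1.140000] = 0.594429; exercise = 0.000000; V(1,0) = max -> 0.594429
  V(1,1) = exp(-r*dt) * [p*1.140000 + (1-p)*3.139278] = 2.181627; exercise = 2.190597; V(1,1) = max -> 2.190597
  V(0,0) = exp(-r*dt) * [p*0.594429 + (1-p)*2.190597] = 1.426271; exercise = 1.140000; V(0,0) = max -> 1.426271


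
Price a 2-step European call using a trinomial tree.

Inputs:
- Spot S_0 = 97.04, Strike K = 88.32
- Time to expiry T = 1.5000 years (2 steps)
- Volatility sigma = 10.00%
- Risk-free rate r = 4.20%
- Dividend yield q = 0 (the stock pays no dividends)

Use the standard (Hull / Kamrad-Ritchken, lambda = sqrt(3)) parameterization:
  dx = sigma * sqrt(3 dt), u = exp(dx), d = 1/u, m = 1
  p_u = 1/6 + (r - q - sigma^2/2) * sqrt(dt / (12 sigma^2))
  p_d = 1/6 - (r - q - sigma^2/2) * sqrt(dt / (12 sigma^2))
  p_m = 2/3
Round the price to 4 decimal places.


dt = T/N = 0.750000; dx = sigma*sqrt(3*dt) = 0.150000
u = exp(dx) = 1.161834; d = 1/u = 0.860708
p_u = 0.259167, p_m = 0.666667, p_d = 0.074167
Discount per step: exp(-r*dt) = 0.968991
Stock lattice S(k, j) with j the centered position index:
  k=0: S(0,+0) = 97.0400
  k=1: S(1,-1) = 83.5231; S(1,+0) = 97.0400; S(1,+1) = 112.7444
  k=2: S(2,-2) = 71.8890; S(2,-1) = 83.5231; S(2,+0) = 97.0400; S(2,+1) = 112.7444; S(2,+2) = 130.9903
Terminal payoffs V(N, j) = max(S_T - K, 0):
  V(2,-2) = 0.000000; V(2,-1) = 0.000000; V(2,+0) = 8.720000; V(2,+1) = 24.424395; V(2,+2) = 42.670299
Backward induction: V(k, j) = exp(-r*dt) * [p_u * V(k+1, j+1) + p_m * V(k+1, j) + p_d * V(k+1, j-1)]
  V(1,-1) = exp(-r*dt) * [p_u*8.720000 + p_m*0.000000 + p_d*0.000000] = 2.189855
  V(1,+0) = exp(-r*dt) * [p_u*24.424395 + p_m*8.720000 + p_d*0.000000] = 11.766770
  V(1,+1) = exp(-r*dt) * [p_u*42.670299 + p_m*24.424395 + p_d*8.720000] = 27.120489
  V(0,+0) = exp(-r*dt) * [p_u*27.120489 + p_m*11.766770 + p_d*2.189855] = 14.569413

Answer: Price = V(0,0) = 14.5694


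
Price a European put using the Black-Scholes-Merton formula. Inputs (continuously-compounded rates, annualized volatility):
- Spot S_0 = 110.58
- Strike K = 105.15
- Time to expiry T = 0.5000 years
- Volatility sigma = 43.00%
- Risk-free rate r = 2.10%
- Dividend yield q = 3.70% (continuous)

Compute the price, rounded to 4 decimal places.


Answer: Price = 10.7178

Derivation:
d1 = (ln(S/K) + (r - q + 0.5*sigma^2) * T) / (sigma * sqrt(T)) = 0.29131595
d2 = d1 - sigma * sqrt(T) = -0.01273996
exp(-rT) = 0.98955493; exp(-qT) = 0.98167007
P = K * exp(-rT) * N(-d2) - S_0 * exp(-qT) * N(-d1)
N(-d1) = 0.38540484; N(-d2) = 0.50508237
P = 105.1500 * 0.98955493 * 0.50508237 - 110.5800 * 0.98167007 * 0.38540484 = 10.7178


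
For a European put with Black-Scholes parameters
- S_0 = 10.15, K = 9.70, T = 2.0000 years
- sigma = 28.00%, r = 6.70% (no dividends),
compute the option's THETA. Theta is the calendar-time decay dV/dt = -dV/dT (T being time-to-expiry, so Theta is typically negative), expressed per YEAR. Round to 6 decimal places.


d1 = 0.6509115405; d2 = 0.2549317430
phi(d1) = 0.3227809207; exp(-qT) = 1.0000000000; exp(-rT) = 0.8745900646
Theta = -S*exp(-qT)*phi(d1)*sigma/(2*sqrt(T)) + r*K*exp(-rT)*N(-d2) - q*S*exp(-qT)*N(-d1)
N(-d1) = 0.2575517957; N(-d2) = 0.3993879093; sqrt(T) = 1.4142135624
Term 1 = -10.1500 * 1.0000000000 * 0.3227809207 * 0.2800 / (2 * 1.4142135624) = -0.3243298611
Term 2 = 0.0670 * 9.7000 * 0.8745900646 * 0.3993879093 = 0.2270105232
Term 3 = 0 (no dividend yield, q = 0)
Theta = -0.3243298611 + (0.2270105232) + (0.0000000000) = -0.097319

Answer: Theta = -0.097319


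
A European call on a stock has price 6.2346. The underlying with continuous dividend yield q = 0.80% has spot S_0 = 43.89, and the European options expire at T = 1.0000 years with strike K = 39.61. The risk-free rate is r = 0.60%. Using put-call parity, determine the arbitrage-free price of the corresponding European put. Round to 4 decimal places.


Put-call parity: C - P = S_0 * exp(-qT) - K * exp(-rT).
S_0 * exp(-qT) = 43.8900 * 0.99203191 = 43.54028074
K * exp(-rT) = 39.6100 * 0.99401796 = 39.37305156
P = C - S*exp(-qT) + K*exp(-rT)
P = 6.2346 - 43.54028074 + 39.37305156 = 2.0674

Answer: Put price = 2.0674


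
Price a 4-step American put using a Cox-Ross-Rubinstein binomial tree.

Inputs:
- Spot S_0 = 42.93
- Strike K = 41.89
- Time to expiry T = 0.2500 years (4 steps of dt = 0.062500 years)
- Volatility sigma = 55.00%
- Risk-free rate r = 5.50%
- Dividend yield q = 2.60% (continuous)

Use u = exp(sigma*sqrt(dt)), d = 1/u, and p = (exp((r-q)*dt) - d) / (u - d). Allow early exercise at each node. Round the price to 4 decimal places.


dt = T/N = 0.062500
u = exp(sigma*sqrt(dt)) = 1.147402; d = 1/u = 0.871534
p = (exp((r-q)*dt) - d) / (u - d) = 0.472255
Discount per step: exp(-r*dt) = 0.996568
Stock lattice S(k, i) with i counting down-moves:
  k=0: S(0,0) = 42.9300
  k=1: S(1,0) = 49.2580; S(1,1) = 37.4150
  k=2: S(2,0) = 56.5187; S(2,1) = 42.9300; S(2,2) = 32.6084
  k=3: S(3,0) = 64.8496; S(3,1) = 49.2580; S(3,2) = 37.4150; S(3,3) = 28.4194
  k=4: S(4,0) = 74.4086; S(4,1) = 56.5187; S(4,2) = 42.9300; S(4,3) = 32.6084; S(4,4) = 24.7685
Terminal payoffs V(N, i) = max(K - S_T, 0):
  V(4,0) = 0.000000; V(4,1) = 0.000000; V(4,2) = 0.000000; V(4,3) = 9.281569; V(4,4) = 17.121545
Backward induction: V(k, i) = exp(-r*dt) * [p * V(k+1, i) + (1-p) * V(k+1, i+1)]; then take max(V_cont, immediate exercise) for American.
  V(3,0) = exp(-r*dt) * [p*0.000000 + (1-p)*0.000000] = 0.000000; exercise = 0.000000; V(3,0) = max -> 0.000000
  V(3,1) = exp(-r*dt) * [p*0.000000 + (1-p)*0.000000] = 0.000000; exercise = 0.000000; V(3,1) = max -> 0.000000
  V(3,2) = exp(-r*dt) * [p*0.000000 + (1-p)*9.281569] = 4.881491; exercise = 4.475030; V(3,2) = max -> 4.881491
  V(3,3) = exp(-r*dt) * [p*9.281569 + (1-p)*17.121545] = 13.373026; exercise = 13.470632; V(3,3) = max -> 13.470632
  V(2,0) = exp(-r*dt) * [p*0.000000 + (1-p)*0.000000] = 0.000000; exercise = 0.000000; V(2,0) = max -> 0.000000
  V(2,1) = exp(-r*dt) * [p*0.000000 + (1-p)*4.881491] = 2.567341; exercise = 0.000000; V(2,1) = max -> 2.567341
  V(2,2) = exp(-r*dt) * [p*4.881491 + (1-p)*13.470632] = 9.382059; exercise = 9.281569; V(2,2) = max -> 9.382059
  V(1,0) = exp(-r*dt) * [p*0.000000 + (1-p)*2.567341] = 1.350251; exercise = 0.000000; V(1,0) = max -> 1.350251
  V(1,1) = exp(-r*dt) * [p*2.567341 + (1-p)*9.382059] = 6.142621; exercise = 4.475030; V(1,1) = max -> 6.142621
  V(0,0) = exp(-r*dt) * [p*1.350251 + (1-p)*6.142621] = 3.866087; exercise = 0.000000; V(0,0) = max -> 3.866087

Answer: Price = V(0,0) = 3.8661


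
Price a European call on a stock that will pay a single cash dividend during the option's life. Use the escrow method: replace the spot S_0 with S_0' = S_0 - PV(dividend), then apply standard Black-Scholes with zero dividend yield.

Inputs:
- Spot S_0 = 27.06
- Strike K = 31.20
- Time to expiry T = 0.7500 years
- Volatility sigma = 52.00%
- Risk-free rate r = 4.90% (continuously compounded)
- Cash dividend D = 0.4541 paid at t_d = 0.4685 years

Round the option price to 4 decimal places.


Answer: Price = 3.5019

Derivation:
PV(D) = D * exp(-r * t_d) = 0.4541 * 0.97730500 = 0.44379420
S_0' = S_0 - PV(D) = 27.0600 - 0.44379420 = 26.61620580
d1 = (ln(S_0'/K) + (r + sigma^2/2)*T) / (sigma*sqrt(T)) = -0.04607216
d2 = d1 - sigma*sqrt(T) = -0.49640537
exp(-rT) = 0.96391708
N(d1) = 0.48162637; N(d2) = 0.30980422
C = S_0' * N(d1) - K * exp(-rT) * N(d2) = 26.61620580 * 0.48162637 - 31.2000 * 0.96391708 * 0.30980422 = 3.5019


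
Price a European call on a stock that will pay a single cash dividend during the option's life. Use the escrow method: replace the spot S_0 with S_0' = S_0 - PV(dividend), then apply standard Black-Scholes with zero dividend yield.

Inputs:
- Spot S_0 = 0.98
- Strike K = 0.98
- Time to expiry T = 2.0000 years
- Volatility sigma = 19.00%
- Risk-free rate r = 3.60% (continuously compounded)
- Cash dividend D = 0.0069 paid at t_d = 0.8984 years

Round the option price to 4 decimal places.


PV(D) = D * exp(-r * t_d) = 0.0069 * 0.96817502 = 0.00668041
S_0' = S_0 - PV(D) = 0.9800 - 0.00668041 = 0.97331959
d1 = (ln(S_0'/K) + (r + sigma^2/2)*T) / (sigma*sqrt(T)) = 0.37685039
d2 = d1 - sigma*sqrt(T) = 0.10814981
exp(-rT) = 0.93053090
N(d1) = 0.64685760; N(d2) = 0.54306157
C = S_0' * N(d1) - K * exp(-rT) * N(d2) = 0.97331959 * 0.64685760 - 0.9800 * 0.93053090 * 0.54306157 = 0.1344

Answer: Price = 0.1344


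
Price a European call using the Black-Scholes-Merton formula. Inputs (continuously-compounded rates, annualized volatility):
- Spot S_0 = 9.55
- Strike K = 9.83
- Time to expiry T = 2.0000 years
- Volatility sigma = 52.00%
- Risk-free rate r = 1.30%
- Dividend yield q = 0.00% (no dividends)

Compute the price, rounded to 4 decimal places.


d1 = (ln(S/K) + (r - q + 0.5*sigma^2) * T) / (sigma * sqrt(T)) = 0.36375507
d2 = d1 - sigma * sqrt(T) = -0.37163599
exp(-rT) = 0.97433509; exp(-qT) = 1.00000000
C = S_0 * exp(-qT) * N(d1) - K * exp(-rT) * N(d2)
N(d1) = 0.64197954; N(d2) = 0.35508195
C = 9.5500 * 1.00000000 * 0.64197954 - 9.8300 * 0.97433509 * 0.35508195 = 2.7300

Answer: Price = 2.7300


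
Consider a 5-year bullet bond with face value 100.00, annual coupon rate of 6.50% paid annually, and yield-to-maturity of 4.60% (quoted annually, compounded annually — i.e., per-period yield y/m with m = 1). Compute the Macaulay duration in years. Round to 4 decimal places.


Answer: Macaulay duration = 4.4510 years

Derivation:
Coupon per period c = face * coupon_rate / m = 6.500000
Periods per year m = 1; per-period yield y/m = 0.046000
Number of cashflows N = 5
Cashflows (t years, CF_t, discount factor 1/(1+y/m)^(m*t), PV):
  t = 1.0000: CF_t = 6.500000, DF = 0.956023, PV = 6.214149
  t = 2.0000: CF_t = 6.500000, DF = 0.913980, PV = 5.940869
  t = 3.0000: CF_t = 6.500000, DF = 0.873786, PV = 5.679607
  t = 4.0000: CF_t = 6.500000, DF = 0.835359, PV = 5.429835
  t = 5.0000: CF_t = 106.500000, DF = 0.798623, PV = 85.053303
Price P = sum_t PV_t = 108.317764
Macaulay numerator sum_t t * PV_t:
  t * PV_t at t = 1.0000: 6.214149
  t * PV_t at t = 2.0000: 11.881738
  t * PV_t at t = 3.0000: 17.038822
  t * PV_t at t = 4.0000: 21.719339
  t * PV_t at t = 5.0000: 425.266516
Macaulay duration D = (sum_t t * PV_t) / P = 482.120565 / 108.317764 = 4.450983


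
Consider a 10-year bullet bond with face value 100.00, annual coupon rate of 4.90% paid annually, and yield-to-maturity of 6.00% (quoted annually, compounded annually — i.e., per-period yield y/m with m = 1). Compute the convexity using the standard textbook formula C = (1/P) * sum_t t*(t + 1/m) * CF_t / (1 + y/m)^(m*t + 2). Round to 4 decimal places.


Answer: Convexity = 72.8771

Derivation:
Coupon per period c = face * coupon_rate / m = 4.900000
Periods per year m = 1; per-period yield y/m = 0.060000
Number of cashflows N = 10
Cashflows (t years, CF_t, discount factor 1/(1+y/m)^(m*t), PV):
  t = 1.0000: CF_t = 4.900000, DF = 0.943396, PV = 4.622642
  t = 2.0000: CF_t = 4.900000, DF = 0.889996, PV = 4.360983
  t = 3.0000: CF_t = 4.900000, DF = 0.839619, PV = 4.114134
  t = 4.0000: CF_t = 4.900000, DF = 0.792094, PV = 3.881259
  t = 5.0000: CF_t = 4.900000, DF = 0.747258, PV = 3.661565
  t = 6.0000: CF_t = 4.900000, DF = 0.704961, PV = 3.454307
  t = 7.0000: CF_t = 4.900000, DF = 0.665057, PV = 3.258780
  t = 8.0000: CF_t = 4.900000, DF = 0.627412, PV = 3.074321
  t = 9.0000: CF_t = 4.900000, DF = 0.591898, PV = 2.900302
  t = 10.0000: CF_t = 104.900000, DF = 0.558395, PV = 58.575612
Price P = sum_t PV_t = 91.903904
Convexity numerator sum_t t*(t + 1/m) * CF_t / (1+y/m)^(m*t + 2):
  t = 1.0000: term = 8.228269
  t = 2.0000: term = 23.287554
  t = 3.0000: term = 43.938781
  t = 4.0000: term = 69.086133
  t = 5.0000: term = 97.763396
  t = 6.0000: term = 129.121466
  t = 7.0000: term = 162.416938
  t = 8.0000: term = 197.001677
  t = 9.0000: term = 232.313299
  t = 10.0000: term = 5734.529486
Convexity = (1/P) * sum = 6697.686999 / 91.903904 = 72.877067


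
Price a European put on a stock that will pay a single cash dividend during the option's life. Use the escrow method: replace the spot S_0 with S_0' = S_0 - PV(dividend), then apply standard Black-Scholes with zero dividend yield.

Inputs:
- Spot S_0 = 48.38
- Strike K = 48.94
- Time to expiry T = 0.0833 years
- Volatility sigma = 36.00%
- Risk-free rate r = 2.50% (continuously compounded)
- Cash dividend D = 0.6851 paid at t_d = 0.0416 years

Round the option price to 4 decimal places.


Answer: Price = 2.6227

Derivation:
PV(D) = D * exp(-r * t_d) = 0.6851 * 0.99896054 = 0.68438787
S_0' = S_0 - PV(D) = 48.3800 - 0.68438787 = 47.69561213
d1 = (ln(S_0'/K) + (r + sigma^2/2)*T) / (sigma*sqrt(T)) = -0.17588946
d2 = d1 - sigma*sqrt(T) = -0.27979173
exp(-rT) = 0.99791967
N(-d1) = 0.56980961; N(-d2) = 0.61018135
P = K * exp(-rT) * N(-d2) - S_0' * N(-d1) = 48.9400 * 0.99791967 * 0.61018135 - 47.69561213 * 0.56980961 = 2.6227


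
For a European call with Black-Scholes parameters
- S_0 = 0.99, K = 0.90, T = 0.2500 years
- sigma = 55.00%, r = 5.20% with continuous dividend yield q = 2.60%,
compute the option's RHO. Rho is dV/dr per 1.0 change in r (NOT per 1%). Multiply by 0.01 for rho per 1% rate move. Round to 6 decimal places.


d1 = 0.5077188357; d2 = 0.2327188357
phi(d1) = 0.3506987307; exp(-qT) = 0.9935210793; exp(-rT) = 0.9870841350
N(d2) = 0.5920101290
Rho = K*T*exp(-rT)*N(d2) = 0.9000 * 0.2500 * 0.9870841350 * 0.5920101290 = 0.131482

Answer: Rho = 0.131482


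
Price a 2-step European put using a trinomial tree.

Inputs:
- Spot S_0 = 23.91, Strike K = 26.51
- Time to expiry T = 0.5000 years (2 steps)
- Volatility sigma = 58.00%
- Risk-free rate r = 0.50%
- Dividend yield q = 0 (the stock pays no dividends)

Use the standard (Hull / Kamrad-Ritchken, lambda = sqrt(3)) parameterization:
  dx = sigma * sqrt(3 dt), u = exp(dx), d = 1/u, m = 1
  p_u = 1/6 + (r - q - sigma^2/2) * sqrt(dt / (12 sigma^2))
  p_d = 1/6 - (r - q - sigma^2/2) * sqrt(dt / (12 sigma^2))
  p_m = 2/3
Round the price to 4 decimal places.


Answer: Price = V(0,0) = 5.3686

Derivation:
dt = T/N = 0.250000; dx = sigma*sqrt(3*dt) = 0.502295
u = exp(dx) = 1.652509; d = 1/u = 0.605140
p_u = 0.126053, p_m = 0.666667, p_d = 0.207280
Discount per step: exp(-r*dt) = 0.998751
Stock lattice S(k, j) with j the centered position index:
  k=0: S(0,+0) = 23.9100
  k=1: S(1,-1) = 14.4689; S(1,+0) = 23.9100; S(1,+1) = 39.5115
  k=2: S(2,-2) = 8.7557; S(2,-1) = 14.4689; S(2,+0) = 23.9100; S(2,+1) = 39.5115; S(2,+2) = 65.2931
Terminal payoffs V(N, j) = max(K - S_T, 0):
  V(2,-2) = 17.754279; V(2,-1) = 12.041092; V(2,+0) = 2.600000; V(2,+1) = 0.000000; V(2,+2) = 0.000000
Backward induction: V(k, j) = exp(-r*dt) * [p_u * V(k+1, j+1) + p_m * V(k+1, j) + p_d * V(k+1, j-1)]
  V(1,-1) = exp(-r*dt) * [p_u*2.600000 + p_m*12.041092 + p_d*17.754279] = 12.020210
  V(1,+0) = exp(-r*dt) * [p_u*0.000000 + p_m*2.600000 + p_d*12.041092] = 4.223931
  V(1,+1) = exp(-r*dt) * [p_u*0.000000 + p_m*0.000000 + p_d*2.600000] = 0.538255
  V(0,+0) = exp(-r*dt) * [p_u*0.538255 + p_m*4.223931 + p_d*12.020210] = 5.368640


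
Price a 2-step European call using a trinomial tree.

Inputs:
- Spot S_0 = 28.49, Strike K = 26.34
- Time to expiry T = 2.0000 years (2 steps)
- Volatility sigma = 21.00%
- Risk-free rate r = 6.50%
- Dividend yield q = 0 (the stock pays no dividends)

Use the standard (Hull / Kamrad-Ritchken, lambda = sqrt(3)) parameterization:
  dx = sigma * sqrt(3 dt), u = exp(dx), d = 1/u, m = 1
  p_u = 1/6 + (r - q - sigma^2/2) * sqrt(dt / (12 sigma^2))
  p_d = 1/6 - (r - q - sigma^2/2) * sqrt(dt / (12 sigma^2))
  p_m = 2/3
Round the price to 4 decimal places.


dt = T/N = 1.000000; dx = sigma*sqrt(3*dt) = 0.363731
u = exp(dx) = 1.438687; d = 1/u = 0.695078
p_u = 0.225708, p_m = 0.666667, p_d = 0.107626
Discount per step: exp(-r*dt) = 0.937067
Stock lattice S(k, j) with j the centered position index:
  k=0: S(0,+0) = 28.4900
  k=1: S(1,-1) = 19.8028; S(1,+0) = 28.4900; S(1,+1) = 40.9882
  k=2: S(2,-2) = 13.7645; S(2,-1) = 19.8028; S(2,+0) = 28.4900; S(2,+1) = 40.9882; S(2,+2) = 58.9692
Terminal payoffs V(N, j) = max(S_T - K, 0):
  V(2,-2) = 0.000000; V(2,-1) = 0.000000; V(2,+0) = 2.150000; V(2,+1) = 14.648184; V(2,+2) = 32.629154
Backward induction: V(k, j) = exp(-r*dt) * [p_u * V(k+1, j+1) + p_m * V(k+1, j) + p_d * V(k+1, j-1)]
  V(1,-1) = exp(-r*dt) * [p_u*2.150000 + p_m*0.000000 + p_d*0.000000] = 0.454732
  V(1,+0) = exp(-r*dt) * [p_u*14.648184 + p_m*2.150000 + p_d*0.000000] = 4.441268
  V(1,+1) = exp(-r*dt) * [p_u*32.629154 + p_m*14.648184 + p_d*2.150000] = 16.268896
  V(0,+0) = exp(-r*dt) * [p_u*16.268896 + p_m*4.441268 + p_d*0.454732] = 6.261297

Answer: Price = V(0,0) = 6.2613


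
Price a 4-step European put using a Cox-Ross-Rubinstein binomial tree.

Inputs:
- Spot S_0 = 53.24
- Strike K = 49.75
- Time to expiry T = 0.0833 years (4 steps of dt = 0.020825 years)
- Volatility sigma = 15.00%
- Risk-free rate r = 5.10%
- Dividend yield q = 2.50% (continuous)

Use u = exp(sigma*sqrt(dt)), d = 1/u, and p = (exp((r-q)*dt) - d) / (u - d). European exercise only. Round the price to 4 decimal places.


Answer: Price = V(0,0) = 0.0544

Derivation:
dt = T/N = 0.020825
u = exp(sigma*sqrt(dt)) = 1.021882; d = 1/u = 0.978586
p = (exp((r-q)*dt) - d) / (u - d) = 0.507098
Discount per step: exp(-r*dt) = 0.998938
Stock lattice S(k, i) with i counting down-moves:
  k=0: S(0,0) = 53.2400
  k=1: S(1,0) = 54.4050; S(1,1) = 52.0999
  k=2: S(2,0) = 55.5955; S(2,1) = 53.2400; S(2,2) = 50.9843
  k=3: S(3,0) = 56.8121; S(3,1) = 54.4050; S(3,2) = 52.0999; S(3,3) = 49.8925
  k=4: S(4,0) = 58.0553; S(4,1) = 55.5955; S(4,2) = 53.2400; S(4,3) = 50.9843; S(4,4) = 48.8241
Terminal payoffs V(N, i) = max(K - S_T, 0):
  V(4,0) = 0.000000; V(4,1) = 0.000000; V(4,2) = 0.000000; V(4,3) = 0.000000; V(4,4) = 0.925864
Backward induction: V(k, i) = exp(-r*dt) * [p * V(k+1, i) + (1-p) * V(k+1, i+1)].
  V(3,0) = exp(-r*dt) * [p*0.000000 + (1-p)*0.000000] = 0.000000
  V(3,1) = exp(-r*dt) * [p*0.000000 + (1-p)*0.000000] = 0.000000
  V(3,2) = exp(-r*dt) * [p*0.000000 + (1-p)*0.000000] = 0.000000
  V(3,3) = exp(-r*dt) * [p*0.000000 + (1-p)*0.925864] = 0.455876
  V(2,0) = exp(-r*dt) * [p*0.000000 + (1-p)*0.000000] = 0.000000
  V(2,1) = exp(-r*dt) * [p*0.000000 + (1-p)*0.000000] = 0.000000
  V(2,2) = exp(-r*dt) * [p*0.000000 + (1-p)*0.455876] = 0.224464
  V(1,0) = exp(-r*dt) * [p*0.000000 + (1-p)*0.000000] = 0.000000
  V(1,1) = exp(-r*dt) * [p*0.000000 + (1-p)*0.224464] = 0.110521
  V(0,0) = exp(-r*dt) * [p*0.000000 + (1-p)*0.110521] = 0.054418


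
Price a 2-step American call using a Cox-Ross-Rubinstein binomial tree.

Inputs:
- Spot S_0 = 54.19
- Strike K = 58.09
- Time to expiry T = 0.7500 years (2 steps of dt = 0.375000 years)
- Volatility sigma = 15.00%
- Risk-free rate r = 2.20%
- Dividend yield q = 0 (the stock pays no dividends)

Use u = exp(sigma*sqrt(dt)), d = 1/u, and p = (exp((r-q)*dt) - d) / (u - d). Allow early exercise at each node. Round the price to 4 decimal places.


dt = T/N = 0.375000
u = exp(sigma*sqrt(dt)) = 1.096207; d = 1/u = 0.912237
p = (exp((r-q)*dt) - d) / (u - d) = 0.522082
Discount per step: exp(-r*dt) = 0.991784
Stock lattice S(k, i) with i counting down-moves:
  k=0: S(0,0) = 54.1900
  k=1: S(1,0) = 59.4034; S(1,1) = 49.4341
  k=2: S(2,0) = 65.1185; S(2,1) = 54.1900; S(2,2) = 45.0956
Terminal payoffs V(N, i) = max(S_T - K, 0):
  V(2,0) = 7.028463; V(2,1) = 0.000000; V(2,2) = 0.000000
Backward induction: V(k, i) = exp(-r*dt) * [p * V(k+1, i) + (1-p) * V(k+1, i+1)]; then take max(V_cont, immediate exercise) for American.
  V(1,0) = exp(-r*dt) * [p*7.028463 + (1-p)*0.000000] = 3.639285; exercise = 1.313447; V(1,0) = max -> 3.639285
  V(1,1) = exp(-r*dt) * [p*0.000000 + (1-p)*0.000000] = 0.000000; exercise = 0.000000; V(1,1) = max -> 0.000000
  V(0,0) = exp(-r*dt) * [p*3.639285 + (1-p)*0.000000] = 1.884394; exercise = 0.000000; V(0,0) = max -> 1.884394

Answer: Price = V(0,0) = 1.8844


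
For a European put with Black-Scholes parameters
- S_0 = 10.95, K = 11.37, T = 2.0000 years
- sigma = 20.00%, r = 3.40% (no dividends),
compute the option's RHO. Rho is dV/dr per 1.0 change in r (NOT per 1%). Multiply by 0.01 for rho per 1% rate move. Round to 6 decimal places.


Answer: Rho = -10.911320

Derivation:
d1 = 0.2487642262; d2 = -0.0340784863
phi(d1) = 0.3867872985; exp(-qT) = 1.0000000000; exp(-rT) = 0.9342604736
N(-d2) = 0.5135927180
Rho = -K*T*exp(-rT)*N(-d2) = -11.3700 * 2.0000 * 0.9342604736 * 0.5135927180 = -10.911320


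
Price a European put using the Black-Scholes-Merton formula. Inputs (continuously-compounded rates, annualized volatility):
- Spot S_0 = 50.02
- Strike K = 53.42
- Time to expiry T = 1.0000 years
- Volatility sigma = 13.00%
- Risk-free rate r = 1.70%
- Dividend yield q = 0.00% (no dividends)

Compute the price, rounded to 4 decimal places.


d1 = (ln(S/K) + (r - q + 0.5*sigma^2) * T) / (sigma * sqrt(T)) = -0.31009448
d2 = d1 - sigma * sqrt(T) = -0.44009448
exp(-rT) = 0.98314368; exp(-qT) = 1.00000000
P = K * exp(-rT) * N(-d2) - S_0 * exp(-qT) * N(-d1)
N(-d1) = 0.62175544; N(-d2) = 0.67006566
P = 53.4200 * 0.98314368 * 0.67006566 - 50.0200 * 1.00000000 * 0.62175544 = 4.0913

Answer: Price = 4.0913


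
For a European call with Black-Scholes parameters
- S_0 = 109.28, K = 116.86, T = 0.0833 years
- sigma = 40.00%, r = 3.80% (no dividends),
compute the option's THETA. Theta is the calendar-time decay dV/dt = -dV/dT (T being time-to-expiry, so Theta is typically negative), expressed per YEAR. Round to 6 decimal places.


Answer: Theta = -27.914598

Derivation:
d1 = -0.4957587669; d2 = -0.6112057244
phi(d1) = 0.3528095413; exp(-qT) = 1.0000000000; exp(-rT) = 0.9968396046
Theta = -S*exp(-qT)*phi(d1)*sigma/(2*sqrt(T)) - r*K*exp(-rT)*N(d2) + q*S*exp(-qT)*N(d1)
N(d1) = 0.3100323097; N(d2) = 0.2705316971; sqrt(T) = 0.2886173938
Term 1 = -109.2800 * 1.0000000000 * 0.3528095413 * 0.4000 / (2 * 0.2886173938) = -26.7170499779
Term 2 = -0.0380 * 116.8600 * 0.9968396046 * 0.2705316971 = -1.1975479724
Term 3 = 0 (no dividend yield, q = 0)
Theta = -26.7170499779 + (-1.1975479724) + (0.0000000000) = -27.914598


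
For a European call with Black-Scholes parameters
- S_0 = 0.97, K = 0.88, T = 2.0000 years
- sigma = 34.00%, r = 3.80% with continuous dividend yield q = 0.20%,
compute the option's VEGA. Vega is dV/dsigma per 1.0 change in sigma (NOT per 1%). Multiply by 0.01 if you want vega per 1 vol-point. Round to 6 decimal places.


d1 = 0.5926681290; d2 = 0.1118355177
phi(d1) = 0.3346847320; exp(-qT) = 0.9960079893; exp(-rT) = 0.9268162066
Vega = S * exp(-qT) * phi(d1) * sqrt(T) = 0.9700 * 0.9960079893 * 0.3346847320 * 1.4142135624 = 0.457283

Answer: Vega = 0.457283


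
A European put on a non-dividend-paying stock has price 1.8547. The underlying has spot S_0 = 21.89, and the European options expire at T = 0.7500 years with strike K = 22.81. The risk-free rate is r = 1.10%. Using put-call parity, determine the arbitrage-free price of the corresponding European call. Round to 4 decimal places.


Put-call parity: C - P = S_0 * exp(-qT) - K * exp(-rT).
S_0 * exp(-qT) = 21.8900 * 1.00000000 = 21.89000000
K * exp(-rT) = 22.8100 * 0.99178394 = 22.62259162
C = P + S*exp(-qT) - K*exp(-rT)
C = 1.8547 + 21.89000000 - 22.62259162 = 1.1221

Answer: Call price = 1.1221


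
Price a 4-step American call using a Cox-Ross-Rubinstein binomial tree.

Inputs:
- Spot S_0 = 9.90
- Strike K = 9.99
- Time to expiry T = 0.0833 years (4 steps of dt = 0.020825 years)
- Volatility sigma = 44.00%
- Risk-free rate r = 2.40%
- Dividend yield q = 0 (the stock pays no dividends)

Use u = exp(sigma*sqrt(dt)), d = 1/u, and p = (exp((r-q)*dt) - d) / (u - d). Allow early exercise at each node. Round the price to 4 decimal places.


Answer: Price = V(0,0) = 0.4541

Derivation:
dt = T/N = 0.020825
u = exp(sigma*sqrt(dt)) = 1.065555; d = 1/u = 0.938478
p = (exp((r-q)*dt) - d) / (u - d) = 0.488065
Discount per step: exp(-r*dt) = 0.999500
Stock lattice S(k, i) with i counting down-moves:
  k=0: S(0,0) = 9.9000
  k=1: S(1,0) = 10.5490; S(1,1) = 9.2909
  k=2: S(2,0) = 11.2405; S(2,1) = 9.9000; S(2,2) = 8.7193
  k=3: S(3,0) = 11.9774; S(3,1) = 10.5490; S(3,2) = 9.2909; S(3,3) = 8.1829
  k=4: S(4,0) = 12.7626; S(4,1) = 11.2405; S(4,2) = 9.9000; S(4,3) = 8.7193; S(4,4) = 7.6795
Terminal payoffs V(N, i) = max(S_T - K, 0):
  V(4,0) = 2.772588; V(4,1) = 1.250535; V(4,2) = 0.000000; V(4,3) = 0.000000; V(4,4) = 0.000000
Backward induction: V(k, i) = exp(-r*dt) * [p * V(k+1, i) + (1-p) * V(k+1, i+1)]; then take max(V_cont, immediate exercise) for American.
  V(3,0) = exp(-r*dt) * [p*2.772588 + (1-p)*1.250535] = 1.992400; exercise = 1.987408; V(3,0) = max -> 1.992400
  V(3,1) = exp(-r*dt) * [p*1.250535 + (1-p)*0.000000] = 0.610038; exercise = 0.558995; V(3,1) = max -> 0.610038
  V(3,2) = exp(-r*dt) * [p*0.000000 + (1-p)*0.000000] = 0.000000; exercise = 0.000000; V(3,2) = max -> 0.000000
  V(3,3) = exp(-r*dt) * [p*0.000000 + (1-p)*0.000000] = 0.000000; exercise = 0.000000; V(3,3) = max -> 0.000000
  V(2,0) = exp(-r*dt) * [p*1.992400 + (1-p)*0.610038] = 1.284079; exercise = 1.250535; V(2,0) = max -> 1.284079
  V(2,1) = exp(-r*dt) * [p*0.610038 + (1-p)*0.000000] = 0.297590; exercise = 0.000000; V(2,1) = max -> 0.297590
  V(2,2) = exp(-r*dt) * [p*0.000000 + (1-p)*0.000000] = 0.000000; exercise = 0.000000; V(2,2) = max -> 0.000000
  V(1,0) = exp(-r*dt) * [p*1.284079 + (1-p)*0.297590] = 0.778672; exercise = 0.558995; V(1,0) = max -> 0.778672
  V(1,1) = exp(-r*dt) * [p*0.297590 + (1-p)*0.000000] = 0.145171; exercise = 0.000000; V(1,1) = max -> 0.145171
  V(0,0) = exp(-r*dt) * [p*0.778672 + (1-p)*0.145171] = 0.454134; exercise = 0.000000; V(0,0) = max -> 0.454134


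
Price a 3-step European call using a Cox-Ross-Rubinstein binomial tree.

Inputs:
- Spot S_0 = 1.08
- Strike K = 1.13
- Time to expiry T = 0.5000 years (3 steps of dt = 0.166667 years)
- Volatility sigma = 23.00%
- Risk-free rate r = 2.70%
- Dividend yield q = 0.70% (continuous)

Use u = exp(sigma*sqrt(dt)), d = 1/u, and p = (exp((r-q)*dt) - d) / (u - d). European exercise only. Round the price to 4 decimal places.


Answer: Price = V(0,0) = 0.0565

Derivation:
dt = T/N = 0.166667
u = exp(sigma*sqrt(dt)) = 1.098447; d = 1/u = 0.910376
p = (exp((r-q)*dt) - d) / (u - d) = 0.494296
Discount per step: exp(-r*dt) = 0.995510
Stock lattice S(k, i) with i counting down-moves:
  k=0: S(0,0) = 1.0800
  k=1: S(1,0) = 1.1863; S(1,1) = 0.9832
  k=2: S(2,0) = 1.3031; S(2,1) = 1.0800; S(2,2) = 0.8951
  k=3: S(3,0) = 1.4314; S(3,1) = 1.1863; S(3,2) = 0.9832; S(3,3) = 0.8149
Terminal payoffs V(N, i) = max(S_T - K, 0):
  V(3,0) = 0.301399; V(3,1) = 0.056322; V(3,2) = 0.000000; V(3,3) = 0.000000
Backward induction: V(k, i) = exp(-r*dt) * [p * V(k+1, i) + (1-p) * V(k+1, i+1)].
  V(2,0) = exp(-r*dt) * [p*0.301399 + (1-p)*0.056322] = 0.176666
  V(2,1) = exp(-r*dt) * [p*0.056322 + (1-p)*0.000000] = 0.027715
  V(2,2) = exp(-r*dt) * [p*0.000000 + (1-p)*0.000000] = 0.000000
  V(1,0) = exp(-r*dt) * [p*0.176666 + (1-p)*0.027715] = 0.100886
  V(1,1) = exp(-r*dt) * [p*0.027715 + (1-p)*0.000000] = 0.013638
  V(0,0) = exp(-r*dt) * [p*0.100886 + (1-p)*0.013638] = 0.056509


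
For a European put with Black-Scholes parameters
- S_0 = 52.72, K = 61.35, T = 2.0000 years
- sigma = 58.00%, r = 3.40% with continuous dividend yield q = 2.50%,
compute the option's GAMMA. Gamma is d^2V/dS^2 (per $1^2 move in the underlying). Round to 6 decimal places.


d1 = 0.2472432010; d2 = -0.5730006652
phi(d1) = 0.3869332299; exp(-qT) = 0.9512294245; exp(-rT) = 0.9342604736
Gamma = exp(-qT) * phi(d1) / (S * sigma * sqrt(T)) = 0.9512294245 * 0.3869332299 / (52.7200 * 0.5800 * 1.4142135624) = 0.008511

Answer: Gamma = 0.008511


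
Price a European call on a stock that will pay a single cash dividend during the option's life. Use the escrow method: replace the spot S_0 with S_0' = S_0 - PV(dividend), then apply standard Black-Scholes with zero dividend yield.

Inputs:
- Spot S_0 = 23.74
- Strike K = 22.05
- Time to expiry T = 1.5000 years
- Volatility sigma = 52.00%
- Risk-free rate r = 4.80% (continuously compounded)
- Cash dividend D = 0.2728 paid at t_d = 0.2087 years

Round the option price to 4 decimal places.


Answer: Price = 7.0886

Derivation:
PV(D) = D * exp(-r * t_d) = 0.2728 * 0.99003241 = 0.27008084
S_0' = S_0 - PV(D) = 23.7400 - 0.27008084 = 23.46991916
d1 = (ln(S_0'/K) + (r + sigma^2/2)*T) / (sigma*sqrt(T)) = 0.52947756
d2 = d1 - sigma*sqrt(T) = -0.10738977
exp(-rT) = 0.93053090
N(d1) = 0.70176290; N(d2) = 0.45723988
C = S_0' * N(d1) - K * exp(-rT) * N(d2) = 23.46991916 * 0.70176290 - 22.0500 * 0.93053090 * 0.45723988 = 7.0886


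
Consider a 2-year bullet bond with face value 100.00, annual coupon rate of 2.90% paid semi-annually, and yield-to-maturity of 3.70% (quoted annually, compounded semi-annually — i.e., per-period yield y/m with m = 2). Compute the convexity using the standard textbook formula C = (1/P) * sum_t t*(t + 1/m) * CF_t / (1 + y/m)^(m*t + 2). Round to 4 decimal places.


Answer: Convexity = 4.6825

Derivation:
Coupon per period c = face * coupon_rate / m = 1.450000
Periods per year m = 2; per-period yield y/m = 0.018500
Number of cashflows N = 4
Cashflows (t years, CF_t, discount factor 1/(1+y/m)^(m*t), PV):
  t = 0.5000: CF_t = 1.450000, DF = 0.981836, PV = 1.423662
  t = 1.0000: CF_t = 1.450000, DF = 0.964002, PV = 1.397803
  t = 1.5000: CF_t = 1.450000, DF = 0.946492, PV = 1.372413
  t = 2.0000: CF_t = 101.450000, DF = 0.929300, PV = 94.277470
Price P = sum_t PV_t = 98.471348
Convexity numerator sum_t t*(t + 1/m) * CF_t / (1+y/m)^(m*t + 2):
  t = 0.5000: term = 0.686207
  t = 1.0000: term = 2.021227
  t = 1.5000: term = 3.969027
  t = 2.0000: term = 454.418345
Convexity = (1/P) * sum = 461.094806 / 98.471348 = 4.682528
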